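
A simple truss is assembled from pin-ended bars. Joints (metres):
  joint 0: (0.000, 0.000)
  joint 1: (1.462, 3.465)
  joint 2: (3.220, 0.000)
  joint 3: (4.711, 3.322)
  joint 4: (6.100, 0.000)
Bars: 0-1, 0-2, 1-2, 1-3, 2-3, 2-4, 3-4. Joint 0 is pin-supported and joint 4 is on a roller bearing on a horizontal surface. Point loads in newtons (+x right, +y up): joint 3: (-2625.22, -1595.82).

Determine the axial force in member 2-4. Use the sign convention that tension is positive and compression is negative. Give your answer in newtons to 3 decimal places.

-82.464

N=5 nodes, M=7 members, R=3 reactions → 2N=10, M+R=10
member 0 (0-1): L=3.7608, (cx,cy)=(0.3887,0.9213)
member 1 (0-2): L=3.2200, (cx,cy)=(1.0000,0.0000)
member 2 (1-2): L=3.8855, (cx,cy)=(0.4525,-0.8918)
member 3 (1-3): L=3.2521, (cx,cy)=(0.9990,-0.0440)
member 4 (2-3): L=3.6413, (cx,cy)=(0.4095,0.9123)
member 5 (2-4): L=2.8800, (cx,cy)=(1.0000,0.0000)
member 6 (3-4): L=3.6007, (cx,cy)=(0.3858,-0.9226)
solve A·x = −loads:
  F[0-1] = -1946.1173 N (compression)
  F[0-2] = -1868.6740 N (compression)
  F[1-2] = +2094.7369 N (tension)
  F[1-3] = -1705.9728 N (compression)
  F[2-3] = -2047.5869 N (compression)
  F[2-4] = -82.4641 N (compression)
  F[3-4] = +213.7710 N (tension)
  Rx@0 = +2625.2200 N
  Ry@0 = +1793.0451 N
  Ry@4 = -197.2251 N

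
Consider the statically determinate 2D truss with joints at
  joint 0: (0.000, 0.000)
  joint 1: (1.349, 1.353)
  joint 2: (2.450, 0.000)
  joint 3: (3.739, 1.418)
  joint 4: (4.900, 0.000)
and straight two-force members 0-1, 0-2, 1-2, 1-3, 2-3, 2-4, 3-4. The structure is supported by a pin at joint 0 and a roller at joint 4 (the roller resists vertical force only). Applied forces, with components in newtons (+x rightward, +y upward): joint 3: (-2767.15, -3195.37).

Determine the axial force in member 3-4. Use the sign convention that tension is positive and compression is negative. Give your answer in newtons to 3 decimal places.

N=5 nodes, M=7 members, R=3 reactions → 2N=10, M+R=10
member 0 (0-1): L=1.9106, (cx,cy)=(0.7061,0.7082)
member 1 (0-2): L=2.4500, (cx,cy)=(1.0000,0.0000)
member 2 (1-2): L=1.7444, (cx,cy)=(0.6312,-0.7756)
member 3 (1-3): L=2.3909, (cx,cy)=(0.9996,0.0272)
member 4 (2-3): L=1.9163, (cx,cy)=(0.6726,0.7400)
member 5 (2-4): L=2.4500, (cx,cy)=(1.0000,0.0000)
member 6 (3-4): L=1.8327, (cx,cy)=(0.6335,-0.7737)
solve A·x = −loads:
  F[0-1] = -2199.9297 N (compression)
  F[0-2] = -1213.8693 N (compression)
  F[1-2] = +1911.7439 N (tension)
  F[1-3] = -2760.9464 N (compression)
  F[2-3] = -2003.9168 N (compression)
  F[2-4] = +1340.7041 N (tension)
  F[3-4] = -2116.3271 N (compression)
  Rx@0 = +2767.1500 N
  Ry@0 = +1557.8864 N
  Ry@4 = +1637.4836 N

-2116.327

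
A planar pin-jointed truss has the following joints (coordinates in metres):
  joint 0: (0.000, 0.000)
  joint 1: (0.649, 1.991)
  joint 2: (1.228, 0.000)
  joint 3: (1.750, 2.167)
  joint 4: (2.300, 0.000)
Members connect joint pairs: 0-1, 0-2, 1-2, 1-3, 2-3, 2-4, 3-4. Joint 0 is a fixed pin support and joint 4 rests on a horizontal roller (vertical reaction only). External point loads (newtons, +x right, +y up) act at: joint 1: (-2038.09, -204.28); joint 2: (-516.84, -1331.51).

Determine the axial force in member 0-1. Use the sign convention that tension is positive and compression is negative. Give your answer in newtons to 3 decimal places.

-2662.612

N=5 nodes, M=7 members, R=3 reactions → 2N=10, M+R=10
member 0 (0-1): L=2.0941, (cx,cy)=(0.3099,0.9508)
member 1 (0-2): L=1.2280, (cx,cy)=(1.0000,0.0000)
member 2 (1-2): L=2.0735, (cx,cy)=(0.2792,-0.9602)
member 3 (1-3): L=1.1150, (cx,cy)=(0.9875,0.1579)
member 4 (2-3): L=2.2290, (cx,cy)=(0.2342,0.9722)
member 5 (2-4): L=1.0720, (cx,cy)=(1.0000,0.0000)
member 6 (3-4): L=2.2357, (cx,cy)=(0.2460,-0.9693)
solve A·x = −loads:
  F[0-1] = -2662.6117 N (compression)
  F[0-2] = -1729.7404 N (compression)
  F[1-2] = +2508.9307 N (tension)
  F[1-3] = +518.8093 N (tension)
  F[2-3] = -1108.4425 N (compression)
  F[2-4] = -252.7218 N (compression)
  F[3-4] = +1027.2948 N (tension)
  Rx@0 = +2554.9300 N
  Ry@0 = +2531.5140 N
  Ry@4 = -995.7240 N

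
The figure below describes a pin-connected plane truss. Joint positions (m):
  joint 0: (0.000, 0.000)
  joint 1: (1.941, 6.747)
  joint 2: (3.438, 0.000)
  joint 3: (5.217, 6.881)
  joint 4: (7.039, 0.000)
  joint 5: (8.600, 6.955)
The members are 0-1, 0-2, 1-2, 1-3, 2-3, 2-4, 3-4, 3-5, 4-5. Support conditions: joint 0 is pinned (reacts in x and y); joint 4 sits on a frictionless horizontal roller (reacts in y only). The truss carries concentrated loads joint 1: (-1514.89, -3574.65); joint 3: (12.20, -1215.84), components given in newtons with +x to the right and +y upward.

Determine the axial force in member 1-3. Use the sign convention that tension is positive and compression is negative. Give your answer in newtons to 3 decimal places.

93.834

N=6 nodes, M=9 members, R=3 reactions → 2N=12, M+R=12
member 0 (0-1): L=7.0206, (cx,cy)=(0.2765,0.9610)
member 1 (0-2): L=3.4380, (cx,cy)=(1.0000,0.0000)
member 2 (1-2): L=6.9111, (cx,cy)=(0.2166,-0.9763)
member 3 (1-3): L=3.2787, (cx,cy)=(0.9992,0.0409)
member 4 (2-3): L=7.1072, (cx,cy)=(0.2503,0.9682)
member 5 (2-4): L=3.6010, (cx,cy)=(1.0000,0.0000)
member 6 (3-4): L=7.1181, (cx,cy)=(0.2560,-0.9667)
member 7 (3-5): L=3.3838, (cx,cy)=(0.9998,0.0219)
member 8 (4-5): L=7.1280, (cx,cy)=(0.2190,0.9757)
solve A·x = −loads:
  F[0-1] = -4519.9528 N (compression)
  F[0-2] = -253.0576 N (compression)
  F[1-2] = +791.7587 N (tension)
  F[1-3] = +93.8342 N (tension)
  F[2-3] = -798.3764 N (compression)
  F[2-4] = +118.2840 N (tension)
  F[3-4] = -462.1086 N (compression)
  F[3-5] = -0.0000 N (compression)
  F[4-5] = +0.0000 N (tension)
  Rx@0 = +1502.6900 N
  Ry@0 = +4343.7762 N
  Ry@4 = +446.7138 N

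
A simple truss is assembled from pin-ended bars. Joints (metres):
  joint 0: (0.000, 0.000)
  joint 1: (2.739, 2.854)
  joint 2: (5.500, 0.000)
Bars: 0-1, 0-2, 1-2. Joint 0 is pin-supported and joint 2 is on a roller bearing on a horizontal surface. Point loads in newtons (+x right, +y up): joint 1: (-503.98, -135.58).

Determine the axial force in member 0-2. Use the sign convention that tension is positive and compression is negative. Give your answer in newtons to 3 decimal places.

N=3 nodes, M=3 members, R=3 reactions → 2N=6, M+R=6
member 0 (0-1): L=3.9557, (cx,cy)=(0.6924,0.7215)
member 1 (0-2): L=5.5000, (cx,cy)=(1.0000,0.0000)
member 2 (1-2): L=3.9709, (cx,cy)=(0.6953,-0.7187)
solve A·x = −loads:
  F[0-1] = -456.8039 N (compression)
  F[0-2] = -187.6793 N (compression)
  F[1-2] = +269.9257 N (tension)
  Rx@0 = +503.9800 N
  Ry@0 = +329.5810 N
  Ry@2 = -194.0010 N

-187.679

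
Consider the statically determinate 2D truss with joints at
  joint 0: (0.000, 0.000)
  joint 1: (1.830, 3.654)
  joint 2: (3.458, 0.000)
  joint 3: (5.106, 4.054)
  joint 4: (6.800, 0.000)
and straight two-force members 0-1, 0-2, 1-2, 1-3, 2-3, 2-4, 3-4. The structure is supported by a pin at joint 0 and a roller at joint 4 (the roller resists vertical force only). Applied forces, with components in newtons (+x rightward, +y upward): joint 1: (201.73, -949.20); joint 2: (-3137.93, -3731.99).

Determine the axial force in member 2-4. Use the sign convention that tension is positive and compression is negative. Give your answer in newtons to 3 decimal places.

N=5 nodes, M=7 members, R=3 reactions → 2N=10, M+R=10
member 0 (0-1): L=4.0866, (cx,cy)=(0.4478,0.8941)
member 1 (0-2): L=3.4580, (cx,cy)=(1.0000,0.0000)
member 2 (1-2): L=4.0003, (cx,cy)=(0.4070,-0.9134)
member 3 (1-3): L=3.3003, (cx,cy)=(0.9926,0.1212)
member 4 (2-3): L=4.3762, (cx,cy)=(0.3766,0.9264)
member 5 (2-4): L=3.3420, (cx,cy)=(1.0000,0.0000)
member 6 (3-4): L=4.3937, (cx,cy)=(0.3856,-0.9227)
solve A·x = −loads:
  F[0-1] = -2705.9908 N (compression)
  F[0-2] = -1724.4552 N (compression)
  F[1-2] = +1347.4080 N (tension)
  F[1-3] = -1976.4037 N (compression)
  F[2-3] = +2699.9810 N (tension)
  F[2-4] = +945.0604 N (tension)
  F[3-4] = -2451.1845 N (compression)
  Rx@0 = +2936.2000 N
  Ry@0 = +2419.5166 N
  Ry@4 = +2261.6734 N

945.060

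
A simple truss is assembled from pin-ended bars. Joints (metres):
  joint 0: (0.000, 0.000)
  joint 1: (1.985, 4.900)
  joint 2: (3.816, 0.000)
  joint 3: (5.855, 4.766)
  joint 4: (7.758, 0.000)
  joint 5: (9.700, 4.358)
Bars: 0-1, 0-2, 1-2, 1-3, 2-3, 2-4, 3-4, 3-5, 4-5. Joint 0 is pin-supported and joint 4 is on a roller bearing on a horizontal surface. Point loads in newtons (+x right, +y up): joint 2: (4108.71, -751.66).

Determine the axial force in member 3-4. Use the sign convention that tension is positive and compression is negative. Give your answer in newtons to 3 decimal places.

-398.109

N=6 nodes, M=9 members, R=3 reactions → 2N=12, M+R=12
member 0 (0-1): L=5.2868, (cx,cy)=(0.3755,0.9268)
member 1 (0-2): L=3.8160, (cx,cy)=(1.0000,0.0000)
member 2 (1-2): L=5.2309, (cx,cy)=(0.3500,-0.9367)
member 3 (1-3): L=3.8723, (cx,cy)=(0.9994,-0.0346)
member 4 (2-3): L=5.1838, (cx,cy)=(0.3933,0.9194)
member 5 (2-4): L=3.9420, (cx,cy)=(1.0000,0.0000)
member 6 (3-4): L=5.1319, (cx,cy)=(0.3708,-0.9287)
member 7 (3-5): L=3.8666, (cx,cy)=(0.9944,-0.1055)
member 8 (4-5): L=4.7711, (cx,cy)=(0.4070,0.9134)
solve A·x = −loads:
  F[0-1] = -412.0832 N (compression)
  F[0-2] = +4263.4322 N (tension)
  F[1-2] = +418.8667 N (tension)
  F[1-3] = -301.5203 N (compression)
  F[2-3] = +390.7921 N (tension)
  F[2-4] = +147.6267 N (tension)
  F[3-4] = -398.1092 N (compression)
  F[3-5] = -0.0000 N (compression)
  F[4-5] = +0.0000 N (tension)
  Rx@0 = -4108.7100 N
  Ry@0 = +381.9340 N
  Ry@4 = +369.7260 N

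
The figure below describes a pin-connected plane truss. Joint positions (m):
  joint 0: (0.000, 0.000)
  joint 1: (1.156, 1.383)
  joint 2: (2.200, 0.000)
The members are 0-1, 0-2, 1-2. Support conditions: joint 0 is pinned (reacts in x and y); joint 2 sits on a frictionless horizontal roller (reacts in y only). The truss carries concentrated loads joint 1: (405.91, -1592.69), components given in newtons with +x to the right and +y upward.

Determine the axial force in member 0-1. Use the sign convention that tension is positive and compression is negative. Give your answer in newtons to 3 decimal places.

-652.491

N=3 nodes, M=3 members, R=3 reactions → 2N=6, M+R=6
member 0 (0-1): L=1.8025, (cx,cy)=(0.6413,0.7673)
member 1 (0-2): L=2.2000, (cx,cy)=(1.0000,0.0000)
member 2 (1-2): L=1.7328, (cx,cy)=(0.6025,-0.7981)
solve A·x = −loads:
  F[0-1] = -652.4913 N (compression)
  F[0-2] = +824.3720 N (tension)
  F[1-2] = -1368.2746 N (compression)
  Rx@0 = -405.9100 N
  Ry@0 = +500.6340 N
  Ry@2 = +1092.0560 N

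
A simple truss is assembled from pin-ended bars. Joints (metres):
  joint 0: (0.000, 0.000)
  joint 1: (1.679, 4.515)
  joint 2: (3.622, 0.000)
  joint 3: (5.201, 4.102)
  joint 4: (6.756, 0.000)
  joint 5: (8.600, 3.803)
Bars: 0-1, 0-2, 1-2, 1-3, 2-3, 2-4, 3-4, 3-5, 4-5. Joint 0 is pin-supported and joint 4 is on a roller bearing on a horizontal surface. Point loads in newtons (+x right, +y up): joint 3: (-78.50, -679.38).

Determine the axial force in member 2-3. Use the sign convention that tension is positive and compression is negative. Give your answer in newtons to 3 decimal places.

N=6 nodes, M=9 members, R=3 reactions → 2N=12, M+R=12
member 0 (0-1): L=4.8171, (cx,cy)=(0.3486,0.9373)
member 1 (0-2): L=3.6220, (cx,cy)=(1.0000,0.0000)
member 2 (1-2): L=4.9153, (cx,cy)=(0.3953,-0.9186)
member 3 (1-3): L=3.5461, (cx,cy)=(0.9932,-0.1165)
member 4 (2-3): L=4.3954, (cx,cy)=(0.3592,0.9332)
member 5 (2-4): L=3.1340, (cx,cy)=(1.0000,0.0000)
member 6 (3-4): L=4.3868, (cx,cy)=(0.3545,-0.9351)
member 7 (3-5): L=3.4121, (cx,cy)=(0.9962,-0.0876)
member 8 (4-5): L=4.2265, (cx,cy)=(0.4363,0.8998)
solve A·x = −loads:
  F[0-1] = -217.6834 N (compression)
  F[0-2] = -2.6262 N (compression)
  F[1-2] = +244.1289 N (tension)
  F[1-3] = -173.5576 N (compression)
  F[2-3] = -240.2858 N (compression)
  F[2-4] = +180.1964 N (tension)
  F[3-4] = -508.3562 N (compression)
  F[3-5] = +0.0000 N (tension)
  F[4-5] = -0.0000 N (compression)
  Rx@0 = +78.5000 N
  Ry@0 = +204.0324 N
  Ry@4 = +475.3476 N

-240.286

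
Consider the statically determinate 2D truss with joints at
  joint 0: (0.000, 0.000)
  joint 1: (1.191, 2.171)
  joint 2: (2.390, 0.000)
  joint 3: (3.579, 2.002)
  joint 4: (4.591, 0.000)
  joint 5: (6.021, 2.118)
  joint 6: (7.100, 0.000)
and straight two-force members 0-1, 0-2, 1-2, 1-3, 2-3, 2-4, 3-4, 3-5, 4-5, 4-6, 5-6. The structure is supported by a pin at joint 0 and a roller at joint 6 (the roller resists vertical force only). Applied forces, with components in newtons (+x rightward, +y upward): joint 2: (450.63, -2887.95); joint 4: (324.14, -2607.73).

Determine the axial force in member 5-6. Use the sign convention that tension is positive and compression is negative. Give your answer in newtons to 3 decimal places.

-2983.437

N=7 nodes, M=11 members, R=3 reactions → 2N=14, M+R=14
member 0 (0-1): L=2.4762, (cx,cy)=(0.4810,0.8767)
member 1 (0-2): L=2.3900, (cx,cy)=(1.0000,0.0000)
member 2 (1-2): L=2.4801, (cx,cy)=(0.4835,-0.8754)
member 3 (1-3): L=2.3940, (cx,cy)=(0.9975,-0.0706)
member 4 (2-3): L=2.3285, (cx,cy)=(0.5106,0.8598)
member 5 (2-4): L=2.2010, (cx,cy)=(1.0000,0.0000)
member 6 (3-4): L=2.2432, (cx,cy)=(0.4511,-0.8925)
member 7 (3-5): L=2.4448, (cx,cy)=(0.9989,0.0474)
member 8 (4-5): L=2.5555, (cx,cy)=(0.5596,0.8288)
member 9 (4-6): L=2.5090, (cx,cy)=(1.0000,0.0000)
member 10 (5-6): L=2.3770, (cx,cy)=(0.4539,-0.8910)
solve A·x = −loads:
  F[0-1] = -3236.2433 N (compression)
  F[0-2] = +2331.3151 N (tension)
  F[1-2] = +3504.0835 N (tension)
  F[1-3] = -3258.7256 N (compression)
  F[2-3] = -208.6842 N (compression)
  F[2-4] = +3681.2976 N (tension)
  F[3-4] = -229.8889 N (compression)
  F[3-5] = -3257.1159 N (compression)
  F[4-5] = +3393.9990 N (tension)
  F[4-6] = +1354.2777 N (tension)
  F[5-6] = -2983.4369 N (compression)
  Rx@0 = -774.7700 N
  Ry@0 = +2837.3294 N
  Ry@6 = +2658.3506 N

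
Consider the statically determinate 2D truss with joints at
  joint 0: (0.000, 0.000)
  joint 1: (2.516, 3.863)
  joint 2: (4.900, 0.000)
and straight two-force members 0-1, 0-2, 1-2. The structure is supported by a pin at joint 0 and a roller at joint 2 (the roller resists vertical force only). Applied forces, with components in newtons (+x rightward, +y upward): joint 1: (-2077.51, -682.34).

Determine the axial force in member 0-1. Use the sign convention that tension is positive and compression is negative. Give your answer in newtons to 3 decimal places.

-2350.782

N=3 nodes, M=3 members, R=3 reactions → 2N=6, M+R=6
member 0 (0-1): L=4.6101, (cx,cy)=(0.5458,0.8379)
member 1 (0-2): L=4.9000, (cx,cy)=(1.0000,0.0000)
member 2 (1-2): L=4.5394, (cx,cy)=(0.5252,-0.8510)
solve A·x = −loads:
  F[0-1] = -2350.7816 N (compression)
  F[0-2] = -794.5517 N (compression)
  F[1-2] = +1512.9171 N (tension)
  Rx@0 = +2077.5100 N
  Ry@0 = +1969.8203 N
  Ry@2 = -1287.4803 N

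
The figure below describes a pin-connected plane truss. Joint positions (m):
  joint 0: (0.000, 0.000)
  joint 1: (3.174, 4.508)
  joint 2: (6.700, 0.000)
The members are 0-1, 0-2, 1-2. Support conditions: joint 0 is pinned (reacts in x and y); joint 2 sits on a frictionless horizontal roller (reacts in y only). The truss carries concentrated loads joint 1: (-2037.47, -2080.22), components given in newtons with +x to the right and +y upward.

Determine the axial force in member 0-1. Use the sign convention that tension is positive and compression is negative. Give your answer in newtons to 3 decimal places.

N=3 nodes, M=3 members, R=3 reactions → 2N=6, M+R=6
member 0 (0-1): L=5.5133, (cx,cy)=(0.5757,0.8177)
member 1 (0-2): L=6.7000, (cx,cy)=(1.0000,0.0000)
member 2 (1-2): L=5.7232, (cx,cy)=(0.6161,-0.7877)
solve A·x = −loads:
  F[0-1] = -3015.4765 N (compression)
  F[0-2] = -301.4600 N (compression)
  F[1-2] = +489.3104 N (tension)
  Rx@0 = +2037.4700 N
  Ry@0 = +2465.6374 N
  Ry@2 = -385.4174 N

-3015.476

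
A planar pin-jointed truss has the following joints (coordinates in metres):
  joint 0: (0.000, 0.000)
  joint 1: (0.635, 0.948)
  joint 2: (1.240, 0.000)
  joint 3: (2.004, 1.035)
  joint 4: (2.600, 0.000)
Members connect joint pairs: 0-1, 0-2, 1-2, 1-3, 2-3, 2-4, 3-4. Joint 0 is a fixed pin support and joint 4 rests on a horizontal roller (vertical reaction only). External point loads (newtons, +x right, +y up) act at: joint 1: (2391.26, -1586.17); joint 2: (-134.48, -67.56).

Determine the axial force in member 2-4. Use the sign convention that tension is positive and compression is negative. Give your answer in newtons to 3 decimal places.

743.706

N=5 nodes, M=7 members, R=3 reactions → 2N=10, M+R=10
member 0 (0-1): L=1.1410, (cx,cy)=(0.5565,0.8308)
member 1 (0-2): L=1.2400, (cx,cy)=(1.0000,0.0000)
member 2 (1-2): L=1.1246, (cx,cy)=(0.5380,-0.8430)
member 3 (1-3): L=1.3718, (cx,cy)=(0.9980,0.0634)
member 4 (2-3): L=1.2864, (cx,cy)=(0.5939,0.8045)
member 5 (2-4): L=1.3600, (cx,cy)=(1.0000,0.0000)
member 6 (3-4): L=1.1943, (cx,cy)=(0.4990,-0.8666)
solve A·x = −loads:
  F[0-1] = -435.9800 N (compression)
  F[0-2] = +2499.4112 N (tension)
  F[1-2] = -1586.1845 N (compression)
  F[1-3] = -1784.1662 N (compression)
  F[2-3] = +1745.8983 N (tension)
  F[2-4] = +743.7059 N (tension)
  F[3-4] = -1490.3280 N (compression)
  Rx@0 = -2256.7800 N
  Ry@0 = +362.2274 N
  Ry@4 = +1291.5026 N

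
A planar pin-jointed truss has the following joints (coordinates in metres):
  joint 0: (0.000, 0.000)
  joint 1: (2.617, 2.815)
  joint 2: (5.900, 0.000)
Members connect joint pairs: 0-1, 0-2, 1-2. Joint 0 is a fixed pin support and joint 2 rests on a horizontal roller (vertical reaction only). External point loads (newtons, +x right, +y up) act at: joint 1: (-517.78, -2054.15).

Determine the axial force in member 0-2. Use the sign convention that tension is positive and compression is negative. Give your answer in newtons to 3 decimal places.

774.502

N=3 nodes, M=3 members, R=3 reactions → 2N=6, M+R=6
member 0 (0-1): L=3.8436, (cx,cy)=(0.6809,0.7324)
member 1 (0-2): L=5.9000, (cx,cy)=(1.0000,0.0000)
member 2 (1-2): L=4.3246, (cx,cy)=(0.7591,-0.6509)
solve A·x = −loads:
  F[0-1] = -1897.9585 N (compression)
  F[0-2] = +774.5021 N (tension)
  F[1-2] = -1020.2331 N (compression)
  Rx@0 = +517.7800 N
  Ry@0 = +1390.0551 N
  Ry@2 = +664.0949 N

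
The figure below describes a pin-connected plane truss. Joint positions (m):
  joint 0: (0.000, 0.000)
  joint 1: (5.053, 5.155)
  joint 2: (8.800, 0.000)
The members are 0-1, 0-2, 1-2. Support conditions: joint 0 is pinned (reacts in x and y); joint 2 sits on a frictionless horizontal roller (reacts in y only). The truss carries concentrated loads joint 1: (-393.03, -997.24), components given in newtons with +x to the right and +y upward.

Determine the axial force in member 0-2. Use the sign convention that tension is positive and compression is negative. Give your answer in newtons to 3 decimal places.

248.868

N=3 nodes, M=3 members, R=3 reactions → 2N=6, M+R=6
member 0 (0-1): L=7.2185, (cx,cy)=(0.7000,0.7141)
member 1 (0-2): L=8.8000, (cx,cy)=(1.0000,0.0000)
member 2 (1-2): L=6.3729, (cx,cy)=(0.5880,-0.8089)
solve A·x = −loads:
  F[0-1] = -916.9890 N (compression)
  F[0-2] = +248.8681 N (tension)
  F[1-2] = -423.2759 N (compression)
  Rx@0 = +393.0300 N
  Ry@0 = +654.8554 N
  Ry@2 = +342.3846 N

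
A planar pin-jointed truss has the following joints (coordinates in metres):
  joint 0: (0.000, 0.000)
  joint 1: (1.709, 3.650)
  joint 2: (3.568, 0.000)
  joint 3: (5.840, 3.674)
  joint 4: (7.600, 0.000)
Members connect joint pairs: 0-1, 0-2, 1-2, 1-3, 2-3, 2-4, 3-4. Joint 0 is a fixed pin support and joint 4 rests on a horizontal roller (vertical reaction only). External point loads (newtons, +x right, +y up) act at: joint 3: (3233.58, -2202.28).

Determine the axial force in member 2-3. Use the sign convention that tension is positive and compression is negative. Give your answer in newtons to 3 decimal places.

N=5 nodes, M=7 members, R=3 reactions → 2N=10, M+R=10
member 0 (0-1): L=4.0303, (cx,cy)=(0.4240,0.9056)
member 1 (0-2): L=3.5680, (cx,cy)=(1.0000,0.0000)
member 2 (1-2): L=4.0961, (cx,cy)=(0.4538,-0.8911)
member 3 (1-3): L=4.1311, (cx,cy)=(1.0000,0.0058)
member 4 (2-3): L=4.3198, (cx,cy)=(0.5260,0.8505)
member 5 (2-4): L=4.0320, (cx,cy)=(1.0000,0.0000)
member 6 (3-4): L=4.0738, (cx,cy)=(0.4320,-0.9019)
solve A·x = −loads:
  F[0-1] = +1162.9066 N (tension)
  F[0-2] = +2740.4614 N (tension)
  F[1-2] = -1175.2173 N (compression)
  F[1-3] = +1026.4985 N (tension)
  F[2-3] = +1231.2768 N (tension)
  F[2-4] = +1559.5013 N (tension)
  F[3-4] = -3609.7171 N (compression)
  Rx@0 = -3233.5800 N
  Ry@0 = -1053.1790 N
  Ry@4 = +3255.4590 N

1231.277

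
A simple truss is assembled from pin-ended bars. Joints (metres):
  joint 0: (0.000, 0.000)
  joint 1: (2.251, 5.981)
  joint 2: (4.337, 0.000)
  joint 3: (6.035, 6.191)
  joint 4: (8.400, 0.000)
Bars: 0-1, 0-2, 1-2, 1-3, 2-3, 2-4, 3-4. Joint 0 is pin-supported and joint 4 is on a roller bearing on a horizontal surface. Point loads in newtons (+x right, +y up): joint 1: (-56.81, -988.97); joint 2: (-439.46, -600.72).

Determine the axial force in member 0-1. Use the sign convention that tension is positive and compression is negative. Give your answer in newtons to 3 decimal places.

N=5 nodes, M=7 members, R=3 reactions → 2N=10, M+R=10
member 0 (0-1): L=6.3906, (cx,cy)=(0.3522,0.9359)
member 1 (0-2): L=4.3370, (cx,cy)=(1.0000,0.0000)
member 2 (1-2): L=6.3343, (cx,cy)=(0.3293,-0.9442)
member 3 (1-3): L=3.7898, (cx,cy)=(0.9985,0.0554)
member 4 (2-3): L=6.4196, (cx,cy)=(0.2645,0.9644)
member 5 (2-4): L=4.0630, (cx,cy)=(1.0000,0.0000)
member 6 (3-4): L=6.6273, (cx,cy)=(0.3569,-0.9342)
solve A·x = −loads:
  F[0-1] = -1127.2041 N (compression)
  F[0-2] = -99.2260 N (compression)
  F[1-2] = +48.9460 N (tension)
  F[1-3] = -356.9010 N (compression)
  F[2-3] = +574.9820 N (tension)
  F[2-4] = +204.2693 N (tension)
  F[3-4] = -572.4157 N (compression)
  Rx@0 = +496.2700 N
  Ry@0 = +1054.9622 N
  Ry@4 = +534.7278 N

-1127.204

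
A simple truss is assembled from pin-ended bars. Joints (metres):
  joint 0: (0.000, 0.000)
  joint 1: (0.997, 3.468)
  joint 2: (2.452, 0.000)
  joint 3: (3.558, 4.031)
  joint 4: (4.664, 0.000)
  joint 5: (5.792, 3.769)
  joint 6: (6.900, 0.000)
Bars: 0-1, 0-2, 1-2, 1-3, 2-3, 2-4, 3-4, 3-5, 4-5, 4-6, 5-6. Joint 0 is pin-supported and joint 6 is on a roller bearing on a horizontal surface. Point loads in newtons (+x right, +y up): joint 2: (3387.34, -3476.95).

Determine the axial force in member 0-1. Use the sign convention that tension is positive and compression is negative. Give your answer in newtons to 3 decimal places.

-2332.157

N=7 nodes, M=11 members, R=3 reactions → 2N=14, M+R=14
member 0 (0-1): L=3.6085, (cx,cy)=(0.2763,0.9611)
member 1 (0-2): L=2.4520, (cx,cy)=(1.0000,0.0000)
member 2 (1-2): L=3.7609, (cx,cy)=(0.3869,-0.9221)
member 3 (1-3): L=2.6222, (cx,cy)=(0.9767,0.2147)
member 4 (2-3): L=4.1800, (cx,cy)=(0.2646,0.9644)
member 5 (2-4): L=2.2120, (cx,cy)=(1.0000,0.0000)
member 6 (3-4): L=4.1800, (cx,cy)=(0.2646,-0.9644)
member 7 (3-5): L=2.2493, (cx,cy)=(0.9932,-0.1165)
member 8 (4-5): L=3.9342, (cx,cy)=(0.2867,0.9580)
member 9 (4-6): L=2.2360, (cx,cy)=(1.0000,0.0000)
member 10 (5-6): L=3.9285, (cx,cy)=(0.2820,-0.9594)
solve A·x = −loads:
  F[0-1] = -2332.1569 N (compression)
  F[0-2] = +4031.7024 N (tension)
  F[1-2] = +2084.7499 N (tension)
  F[1-3] = -1485.5562 N (compression)
  F[2-3] = +1611.9912 N (tension)
  F[2-4] = +1024.3856 N (tension)
  F[3-4] = -1195.1192 N (compression)
  F[3-5] = -713.0167 N (compression)
  F[4-5] = +1203.0342 N (tension)
  F[4-6] = +363.2314 N (tension)
  F[5-6] = -1287.8617 N (compression)
  Rx@0 = -3387.3400 N
  Ry@0 = +2241.3730 N
  Ry@6 = +1235.5770 N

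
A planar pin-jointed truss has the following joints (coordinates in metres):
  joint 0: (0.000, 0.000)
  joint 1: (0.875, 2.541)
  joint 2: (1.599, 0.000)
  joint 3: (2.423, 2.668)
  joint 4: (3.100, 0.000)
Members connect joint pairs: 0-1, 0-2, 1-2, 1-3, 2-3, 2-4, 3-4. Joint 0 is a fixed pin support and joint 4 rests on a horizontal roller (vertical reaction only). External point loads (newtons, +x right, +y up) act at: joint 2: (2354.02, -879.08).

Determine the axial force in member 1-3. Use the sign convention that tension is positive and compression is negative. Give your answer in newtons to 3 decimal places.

N=5 nodes, M=7 members, R=3 reactions → 2N=10, M+R=10
member 0 (0-1): L=2.6874, (cx,cy)=(0.3256,0.9455)
member 1 (0-2): L=1.5990, (cx,cy)=(1.0000,0.0000)
member 2 (1-2): L=2.6421, (cx,cy)=(0.2740,-0.9617)
member 3 (1-3): L=1.5532, (cx,cy)=(0.9967,0.0818)
member 4 (2-3): L=2.7923, (cx,cy)=(0.2951,0.9555)
member 5 (2-4): L=1.5010, (cx,cy)=(1.0000,0.0000)
member 6 (3-4): L=2.7526, (cx,cy)=(0.2460,-0.9693)
solve A·x = −loads:
  F[0-1] = -450.1743 N (compression)
  F[0-2] = +2500.5919 N (tension)
  F[1-2] = +420.2580 N (tension)
  F[1-3] = -262.6109 N (compression)
  F[2-3] = +497.0418 N (tension)
  F[2-4] = +115.0583 N (tension)
  F[3-4] = -467.8053 N (compression)
  Rx@0 = -2354.0200 N
  Ry@0 = +425.6449 N
  Ry@4 = +453.4351 N

-262.611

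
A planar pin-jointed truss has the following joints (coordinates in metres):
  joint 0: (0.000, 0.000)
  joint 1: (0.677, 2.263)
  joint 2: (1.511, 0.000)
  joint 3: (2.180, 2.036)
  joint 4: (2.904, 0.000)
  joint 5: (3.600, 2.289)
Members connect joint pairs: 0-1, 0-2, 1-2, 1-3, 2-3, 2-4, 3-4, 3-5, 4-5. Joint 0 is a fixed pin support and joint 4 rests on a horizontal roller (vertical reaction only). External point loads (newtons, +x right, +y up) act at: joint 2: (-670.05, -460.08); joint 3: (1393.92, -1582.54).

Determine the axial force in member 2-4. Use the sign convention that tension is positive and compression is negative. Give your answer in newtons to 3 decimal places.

855.096

N=6 nodes, M=9 members, R=3 reactions → 2N=12, M+R=12
member 0 (0-1): L=2.3621, (cx,cy)=(0.2866,0.9580)
member 1 (0-2): L=1.5110, (cx,cy)=(1.0000,0.0000)
member 2 (1-2): L=2.4118, (cx,cy)=(0.3458,-0.9383)
member 3 (1-3): L=1.5200, (cx,cy)=(0.9888,-0.1493)
member 4 (2-3): L=2.1431, (cx,cy)=(0.3122,0.9500)
member 5 (2-4): L=1.3930, (cx,cy)=(1.0000,0.0000)
member 6 (3-4): L=2.1609, (cx,cy)=(0.3350,-0.9422)
member 7 (3-5): L=1.4424, (cx,cy)=(0.9845,0.1754)
member 8 (4-5): L=2.3925, (cx,cy)=(0.2909,0.9567)
solve A·x = −loads:
  F[0-1] = +377.8960 N (tension)
  F[0-2] = +615.5613 N (tension)
  F[1-2] = -427.0493 N (compression)
  F[1-3] = +258.8861 N (tension)
  F[2-3] = +906.0616 N (tension)
  F[2-4] = +855.0960 N (tension)
  F[3-4] = -2552.1735 N (compression)
  F[3-5] = +0.0000 N (tension)
  F[4-5] = -0.0000 N (compression)
  Rx@0 = -723.8700 N
  Ry@0 = -362.0423 N
  Ry@4 = +2404.6623 N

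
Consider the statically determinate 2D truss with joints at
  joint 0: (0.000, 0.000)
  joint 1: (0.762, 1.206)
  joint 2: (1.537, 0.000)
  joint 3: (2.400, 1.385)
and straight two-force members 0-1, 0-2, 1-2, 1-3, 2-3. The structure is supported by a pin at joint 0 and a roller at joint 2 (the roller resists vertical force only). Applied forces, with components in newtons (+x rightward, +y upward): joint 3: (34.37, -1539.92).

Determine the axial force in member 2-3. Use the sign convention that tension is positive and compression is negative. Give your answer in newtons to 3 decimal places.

N=4 nodes, M=5 members, R=3 reactions → 2N=8, M+R=8
member 0 (0-1): L=1.4266, (cx,cy)=(0.5342,0.8454)
member 1 (0-2): L=1.5370, (cx,cy)=(1.0000,0.0000)
member 2 (1-2): L=1.4335, (cx,cy)=(0.5406,-0.8413)
member 3 (1-3): L=1.6478, (cx,cy)=(0.9941,0.1086)
member 4 (2-3): L=1.6319, (cx,cy)=(0.5288,0.8487)
solve A·x = −loads:
  F[0-1] = +1059.4065 N (tension)
  F[0-2] = -531.5133 N (compression)
  F[1-2] = -926.0547 N (compression)
  F[1-3] = +1072.8731 N (tension)
  F[2-3] = -1951.7254 N (compression)
  Rx@0 = -34.3700 N
  Ry@0 = -895.6105 N
  Ry@2 = +2435.5305 N

-1951.725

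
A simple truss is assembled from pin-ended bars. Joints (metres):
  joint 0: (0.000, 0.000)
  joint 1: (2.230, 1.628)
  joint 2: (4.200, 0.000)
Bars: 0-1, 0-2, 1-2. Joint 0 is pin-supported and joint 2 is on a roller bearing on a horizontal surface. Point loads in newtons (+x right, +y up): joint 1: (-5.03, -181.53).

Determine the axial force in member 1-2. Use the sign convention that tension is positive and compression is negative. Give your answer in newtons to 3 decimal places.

-148.243

N=3 nodes, M=3 members, R=3 reactions → 2N=6, M+R=6
member 0 (0-1): L=2.7610, (cx,cy)=(0.8077,0.5896)
member 1 (0-2): L=4.2000, (cx,cy)=(1.0000,0.0000)
member 2 (1-2): L=2.5556, (cx,cy)=(0.7708,-0.6370)
solve A·x = −loads:
  F[0-1] = -147.7116 N (compression)
  F[0-2] = +114.2722 N (tension)
  F[1-2] = -148.2428 N (compression)
  Rx@0 = +5.0300 N
  Ry@0 = +87.0959 N
  Ry@2 = +94.4341 N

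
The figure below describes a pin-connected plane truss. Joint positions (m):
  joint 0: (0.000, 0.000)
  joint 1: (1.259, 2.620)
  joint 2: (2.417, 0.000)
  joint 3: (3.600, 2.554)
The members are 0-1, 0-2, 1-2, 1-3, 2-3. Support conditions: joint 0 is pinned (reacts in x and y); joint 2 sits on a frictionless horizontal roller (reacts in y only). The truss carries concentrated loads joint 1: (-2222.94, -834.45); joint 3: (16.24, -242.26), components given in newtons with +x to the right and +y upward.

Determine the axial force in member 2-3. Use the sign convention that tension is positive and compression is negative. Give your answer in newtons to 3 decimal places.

N=4 nodes, M=5 members, R=3 reactions → 2N=8, M+R=8
member 0 (0-1): L=2.9068, (cx,cy)=(0.4331,0.9013)
member 1 (0-2): L=2.4170, (cx,cy)=(1.0000,0.0000)
member 2 (1-2): L=2.8645, (cx,cy)=(0.4043,-0.9146)
member 3 (1-3): L=2.3419, (cx,cy)=(0.9996,-0.0282)
member 4 (2-3): L=2.8147, (cx,cy)=(0.4203,0.9074)
solve A·x = −loads:
  F[0-1] = -2966.3739 N (compression)
  F[0-2] = -921.8968 N (compression)
  F[1-2] = +2006.9786 N (tension)
  F[1-3] = +126.8482 N (tension)
  F[2-3] = -263.0468 N (compression)
  Rx@0 = +2206.7000 N
  Ry@0 = +2673.6969 N
  Ry@2 = -1596.9869 N

-263.047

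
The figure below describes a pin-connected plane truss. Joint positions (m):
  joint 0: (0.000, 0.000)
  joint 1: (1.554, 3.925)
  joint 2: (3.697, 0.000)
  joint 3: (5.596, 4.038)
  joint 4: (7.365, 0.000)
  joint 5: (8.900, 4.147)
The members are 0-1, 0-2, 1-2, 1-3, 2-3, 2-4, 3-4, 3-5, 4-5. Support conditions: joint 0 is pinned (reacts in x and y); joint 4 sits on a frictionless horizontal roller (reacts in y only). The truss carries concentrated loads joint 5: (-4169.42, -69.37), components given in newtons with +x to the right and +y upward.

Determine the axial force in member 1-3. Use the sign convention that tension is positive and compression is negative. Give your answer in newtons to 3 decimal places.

N=6 nodes, M=9 members, R=3 reactions → 2N=12, M+R=12
member 0 (0-1): L=4.2214, (cx,cy)=(0.3681,0.9298)
member 1 (0-2): L=3.6970, (cx,cy)=(1.0000,0.0000)
member 2 (1-2): L=4.4719, (cx,cy)=(0.4792,-0.8777)
member 3 (1-3): L=4.0436, (cx,cy)=(0.9996,0.0279)
member 4 (2-3): L=4.4622, (cx,cy)=(0.4256,0.9049)
member 5 (2-4): L=3.6680, (cx,cy)=(1.0000,0.0000)
member 6 (3-4): L=4.4085, (cx,cy)=(0.4013,-0.9160)
member 7 (3-5): L=3.3058, (cx,cy)=(0.9995,0.0330)
member 8 (4-5): L=4.4220, (cx,cy)=(0.3471,0.9378)
solve A·x = −loads:
  F[0-1] = -2509.4287 N (compression)
  F[0-2] = -3245.6466 N (compression)
  F[1-2] = +2589.3797 N (tension)
  F[1-3] = -2165.4821 N (compression)
  F[2-3] = -2511.4733 N (compression)
  F[2-4] = -935.9750 N (compression)
  F[3-4] = +2396.1958 N (tension)
  F[3-5] = -4197.2510 N (compression)
  F[4-5] = +73.6000 N (tension)
  Rx@0 = +4169.4200 N
  Ry@0 = +2333.2114 N
  Ry@4 = -2263.8414 N

-2165.482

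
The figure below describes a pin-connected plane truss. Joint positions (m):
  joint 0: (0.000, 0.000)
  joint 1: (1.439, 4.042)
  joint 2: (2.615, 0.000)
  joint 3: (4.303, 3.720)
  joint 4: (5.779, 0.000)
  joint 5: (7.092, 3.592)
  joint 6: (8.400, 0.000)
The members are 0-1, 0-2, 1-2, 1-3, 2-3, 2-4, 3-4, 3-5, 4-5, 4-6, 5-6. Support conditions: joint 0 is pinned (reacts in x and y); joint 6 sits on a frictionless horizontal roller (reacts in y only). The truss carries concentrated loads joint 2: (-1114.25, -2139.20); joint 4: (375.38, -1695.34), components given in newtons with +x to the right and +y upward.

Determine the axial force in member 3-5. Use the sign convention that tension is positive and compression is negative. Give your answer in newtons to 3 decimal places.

N=7 nodes, M=11 members, R=3 reactions → 2N=14, M+R=14
member 0 (0-1): L=4.2905, (cx,cy)=(0.3354,0.9421)
member 1 (0-2): L=2.6150, (cx,cy)=(1.0000,0.0000)
member 2 (1-2): L=4.2096, (cx,cy)=(0.2794,-0.9602)
member 3 (1-3): L=2.8820, (cx,cy)=(0.9937,-0.1117)
member 4 (2-3): L=4.0851, (cx,cy)=(0.4132,0.9106)
member 5 (2-4): L=3.1640, (cx,cy)=(1.0000,0.0000)
member 6 (3-4): L=4.0021, (cx,cy)=(0.3688,-0.9295)
member 7 (3-5): L=2.7919, (cx,cy)=(0.9989,-0.0458)
member 8 (4-5): L=3.8245, (cx,cy)=(0.3433,0.9392)
member 9 (4-6): L=2.6210, (cx,cy)=(1.0000,0.0000)
member 10 (5-6): L=3.8227, (cx,cy)=(0.3422,-0.9396)
solve A·x = −loads:
  F[0-1] = -2125.3348 N (compression)
  F[0-2] = -26.0512 N (compression)
  F[1-2] = +2242.0609 N (tension)
  F[1-3] = -1347.6013 N (compression)
  F[2-3] = -14.9298 N (compression)
  F[2-4] = +1720.7132 N (tension)
  F[3-4] = -82.4293 N (compression)
  F[3-5] = -1316.3170 N (compression)
  F[4-5] = +1886.6288 N (tension)
  F[4-6] = +667.2209 N (tension)
  F[5-6] = -1950.0083 N (compression)
  Rx@0 = +738.8700 N
  Ry@0 = +2002.2331 N
  Ry@6 = +1832.3069 N

-1316.317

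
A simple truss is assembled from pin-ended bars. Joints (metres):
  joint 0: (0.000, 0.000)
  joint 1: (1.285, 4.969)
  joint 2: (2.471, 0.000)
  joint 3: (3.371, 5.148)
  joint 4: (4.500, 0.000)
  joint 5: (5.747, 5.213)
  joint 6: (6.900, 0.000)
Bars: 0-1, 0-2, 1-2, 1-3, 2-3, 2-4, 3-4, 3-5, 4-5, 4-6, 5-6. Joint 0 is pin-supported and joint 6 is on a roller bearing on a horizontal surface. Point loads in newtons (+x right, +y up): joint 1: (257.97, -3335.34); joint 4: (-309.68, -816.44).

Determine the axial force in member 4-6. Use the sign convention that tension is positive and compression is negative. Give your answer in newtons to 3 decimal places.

296.242

N=7 nodes, M=11 members, R=3 reactions → 2N=14, M+R=14
member 0 (0-1): L=5.1325, (cx,cy)=(0.2504,0.9682)
member 1 (0-2): L=2.4710, (cx,cy)=(1.0000,0.0000)
member 2 (1-2): L=5.1086, (cx,cy)=(0.2322,-0.9727)
member 3 (1-3): L=2.0937, (cx,cy)=(0.9963,0.0855)
member 4 (2-3): L=5.2261, (cx,cy)=(0.1722,0.9851)
member 5 (2-4): L=2.0290, (cx,cy)=(1.0000,0.0000)
member 6 (3-4): L=5.2703, (cx,cy)=(0.2142,-0.9768)
member 7 (3-5): L=2.3769, (cx,cy)=(0.9996,0.0273)
member 8 (4-5): L=5.3601, (cx,cy)=(0.2326,0.9726)
member 9 (4-6): L=2.4000, (cx,cy)=(1.0000,0.0000)
member 10 (5-6): L=5.3390, (cx,cy)=(0.2160,-0.9764)
solve A·x = −loads:
  F[0-1] = -2904.9154 N (compression)
  F[0-2] = +675.5852 N (tension)
  F[1-2] = -612.0183 N (compression)
  F[1-3] = -846.2785 N (compression)
  F[2-3] = +604.3255 N (tension)
  F[2-4] = +429.4270 N (tension)
  F[3-4] = -552.7553 N (compression)
  F[3-5] = -620.9294 N (compression)
  F[4-5] = +1394.6303 N (tension)
  F[4-6] = +296.2419 N (tension)
  F[5-6] = -1371.7532 N (compression)
  Rx@0 = +51.7100 N
  Ry@0 = +2812.3967 N
  Ry@6 = +1339.3833 N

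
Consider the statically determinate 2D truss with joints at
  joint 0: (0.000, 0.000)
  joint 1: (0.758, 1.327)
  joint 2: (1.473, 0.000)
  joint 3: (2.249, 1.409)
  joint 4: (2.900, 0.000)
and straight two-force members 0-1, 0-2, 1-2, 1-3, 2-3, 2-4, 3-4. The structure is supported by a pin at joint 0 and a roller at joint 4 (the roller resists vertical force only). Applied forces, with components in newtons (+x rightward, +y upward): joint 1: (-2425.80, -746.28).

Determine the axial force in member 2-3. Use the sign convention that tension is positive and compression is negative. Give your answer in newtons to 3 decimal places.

N=5 nodes, M=7 members, R=3 reactions → 2N=10, M+R=10
member 0 (0-1): L=1.5282, (cx,cy)=(0.4960,0.8683)
member 1 (0-2): L=1.4730, (cx,cy)=(1.0000,0.0000)
member 2 (1-2): L=1.5074, (cx,cy)=(0.4743,-0.8803)
member 3 (1-3): L=1.4933, (cx,cy)=(0.9985,0.0549)
member 4 (2-3): L=1.6086, (cx,cy)=(0.4824,0.8759)
member 5 (2-4): L=1.4270, (cx,cy)=(1.0000,0.0000)
member 6 (3-4): L=1.5521, (cx,cy)=(0.4194,-0.9078)
solve A·x = −loads:
  F[0-1] = -1913.1466 N (compression)
  F[0-2] = -1476.8831 N (compression)
  F[1-2] = +1099.0080 N (tension)
  F[1-3] = +957.0268 N (tension)
  F[2-3] = -1104.5325 N (compression)
  F[2-4] = -422.7344 N (compression)
  F[3-4] = +1007.8883 N (tension)
  Rx@0 = +2425.8000 N
  Ry@0 = +1661.2305 N
  Ry@4 = -914.9505 N

-1104.532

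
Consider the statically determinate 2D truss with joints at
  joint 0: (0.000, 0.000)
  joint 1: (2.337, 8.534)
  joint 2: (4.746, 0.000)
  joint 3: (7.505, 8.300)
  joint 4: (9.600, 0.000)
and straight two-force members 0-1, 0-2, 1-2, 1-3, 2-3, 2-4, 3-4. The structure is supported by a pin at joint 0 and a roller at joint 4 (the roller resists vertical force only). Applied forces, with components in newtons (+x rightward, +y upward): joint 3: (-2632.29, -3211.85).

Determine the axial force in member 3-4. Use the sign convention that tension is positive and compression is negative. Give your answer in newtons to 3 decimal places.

-242.470

N=5 nodes, M=7 members, R=3 reactions → 2N=10, M+R=10
member 0 (0-1): L=8.8482, (cx,cy)=(0.2641,0.9645)
member 1 (0-2): L=4.7460, (cx,cy)=(1.0000,0.0000)
member 2 (1-2): L=8.8675, (cx,cy)=(0.2717,-0.9624)
member 3 (1-3): L=5.1733, (cx,cy)=(0.9990,-0.0452)
member 4 (2-3): L=8.7465, (cx,cy)=(0.3154,0.9489)
member 5 (2-4): L=4.8540, (cx,cy)=(1.0000,0.0000)
member 6 (3-4): L=8.5603, (cx,cy)=(0.2447,-0.9696)
solve A·x = −loads:
  F[0-1] = -3086.3515 N (compression)
  F[0-2] = -1817.1186 N (compression)
  F[1-2] = +3171.9740 N (tension)
  F[1-3] = -1678.6082 N (compression)
  F[2-3] = -3216.9174 N (compression)
  F[2-4] = +59.3406 N (tension)
  F[3-4] = -242.4700 N (compression)
  Rx@0 = +2632.2900 N
  Ry@0 = +2976.7534 N
  Ry@4 = +235.0966 N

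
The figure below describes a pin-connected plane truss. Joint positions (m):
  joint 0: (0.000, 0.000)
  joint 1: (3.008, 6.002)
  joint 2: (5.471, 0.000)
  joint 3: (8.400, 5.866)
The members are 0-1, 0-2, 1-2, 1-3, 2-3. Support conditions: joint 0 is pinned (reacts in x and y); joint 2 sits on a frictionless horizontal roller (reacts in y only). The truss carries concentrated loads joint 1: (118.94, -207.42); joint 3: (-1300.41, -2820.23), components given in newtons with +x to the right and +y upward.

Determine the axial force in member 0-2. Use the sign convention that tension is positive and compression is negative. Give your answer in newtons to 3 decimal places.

-1257.982

N=4 nodes, M=5 members, R=3 reactions → 2N=8, M+R=8
member 0 (0-1): L=6.7136, (cx,cy)=(0.4480,0.8940)
member 1 (0-2): L=5.4710, (cx,cy)=(1.0000,0.0000)
member 2 (1-2): L=6.4877, (cx,cy)=(0.3796,-0.9251)
member 3 (1-3): L=5.3937, (cx,cy)=(0.9997,-0.0252)
member 4 (2-3): L=6.5566, (cx,cy)=(0.4467,0.8947)
solve A·x = −loads:
  F[0-1] = +170.7686 N (tension)
  F[0-2] = -1257.9825 N (compression)
  F[1-2] = -392.1308 N (compression)
  F[1-3] = +106.4752 N (tension)
  F[2-3] = -3149.2526 N (compression)
  Rx@0 = +1181.4700 N
  Ry@0 = -152.6688 N
  Ry@2 = +3180.3188 N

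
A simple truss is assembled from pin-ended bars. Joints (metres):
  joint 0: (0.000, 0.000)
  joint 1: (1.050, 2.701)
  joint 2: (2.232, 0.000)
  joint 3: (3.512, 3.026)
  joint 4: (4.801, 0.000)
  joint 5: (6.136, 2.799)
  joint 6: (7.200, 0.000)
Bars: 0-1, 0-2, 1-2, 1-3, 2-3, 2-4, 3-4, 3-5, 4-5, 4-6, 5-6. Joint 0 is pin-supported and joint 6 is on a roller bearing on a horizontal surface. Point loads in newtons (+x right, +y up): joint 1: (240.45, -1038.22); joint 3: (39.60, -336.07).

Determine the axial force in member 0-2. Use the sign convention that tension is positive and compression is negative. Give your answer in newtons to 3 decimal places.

650.178

N=7 nodes, M=11 members, R=3 reactions → 2N=14, M+R=14
member 0 (0-1): L=2.8979, (cx,cy)=(0.3623,0.9320)
member 1 (0-2): L=2.2320, (cx,cy)=(1.0000,0.0000)
member 2 (1-2): L=2.9483, (cx,cy)=(0.4009,-0.9161)
member 3 (1-3): L=2.4834, (cx,cy)=(0.9914,0.1309)
member 4 (2-3): L=3.2856, (cx,cy)=(0.3896,0.9210)
member 5 (2-4): L=2.5690, (cx,cy)=(1.0000,0.0000)
member 6 (3-4): L=3.2891, (cx,cy)=(0.3919,-0.9200)
member 7 (3-5): L=2.6338, (cx,cy)=(0.9963,-0.0862)
member 8 (4-5): L=3.1011, (cx,cy)=(0.4305,0.9026)
member 9 (4-6): L=2.3990, (cx,cy)=(1.0000,0.0000)
member 10 (5-6): L=2.9944, (cx,cy)=(0.3553,-0.9347)
solve A·x = −loads:
  F[0-1] = -1021.5228 N (compression)
  F[0-2] = +650.1780 N (tension)
  F[1-2] = -172.0361 N (compression)
  F[1-3] = -546.3060 N (compression)
  F[2-3] = +171.1256 N (tension)
  F[2-4] = +514.5402 N (tension)
  F[3-4] = -426.2106 N (compression)
  F[3-5] = -348.8061 N (compression)
  F[4-5] = +434.4344 N (tension)
  F[4-6] = +160.4856 N (tension)
  F[5-6] = -451.6540 N (compression)
  Rx@0 = -280.0500 N
  Ry@0 = +952.1103 N
  Ry@6 = +422.1797 N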